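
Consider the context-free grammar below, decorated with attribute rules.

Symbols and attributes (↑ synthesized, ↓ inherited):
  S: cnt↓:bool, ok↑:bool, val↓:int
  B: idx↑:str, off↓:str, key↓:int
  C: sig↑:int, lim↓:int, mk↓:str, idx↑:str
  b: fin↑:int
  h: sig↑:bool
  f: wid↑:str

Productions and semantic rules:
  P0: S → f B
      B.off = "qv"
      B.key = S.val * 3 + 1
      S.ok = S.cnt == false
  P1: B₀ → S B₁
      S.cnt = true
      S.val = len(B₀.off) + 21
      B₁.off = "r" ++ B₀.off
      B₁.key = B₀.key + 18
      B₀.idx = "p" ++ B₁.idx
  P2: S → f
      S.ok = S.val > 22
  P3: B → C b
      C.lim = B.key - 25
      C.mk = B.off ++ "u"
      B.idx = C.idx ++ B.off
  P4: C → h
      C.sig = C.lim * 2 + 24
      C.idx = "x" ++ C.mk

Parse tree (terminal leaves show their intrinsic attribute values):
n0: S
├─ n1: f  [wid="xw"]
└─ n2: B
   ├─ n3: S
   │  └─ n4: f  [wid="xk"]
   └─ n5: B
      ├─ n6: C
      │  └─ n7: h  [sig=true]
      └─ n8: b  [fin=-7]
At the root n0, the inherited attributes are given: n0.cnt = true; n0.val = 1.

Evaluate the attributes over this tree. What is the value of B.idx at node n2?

1. n0.cnt = true  [given at root]
2. n0.val = 1  [given at root]
3. n1.wid = "xw"  [terminal]
4. n2.off = "qv"  ["qv"]
5. n2.key = 4  [S.val * 3 + 1]
6. n3.cnt = true  [true]
7. n3.val = 23  [len(B₀.off) + 21]
8. n4.wid = "xk"  [terminal]
9. n3.ok = true  [S.val > 22]
10. n5.off = "rqv"  ["r" ++ B₀.off]
11. n5.key = 22  [B₀.key + 18]
12. n6.lim = -3  [B.key - 25]
13. n6.mk = "rqvu"  [B.off ++ "u"]
14. n7.sig = true  [terminal]
15. n6.sig = 18  [C.lim * 2 + 24]
16. n6.idx = "xrqvu"  ["x" ++ C.mk]
17. n8.fin = -7  [terminal]
18. n5.idx = "xrqvurqv"  [C.idx ++ B.off]
19. n2.idx = "pxrqvurqv"  ["p" ++ B₁.idx]
20. n0.ok = false  [S.cnt == false]

"pxrqvurqv"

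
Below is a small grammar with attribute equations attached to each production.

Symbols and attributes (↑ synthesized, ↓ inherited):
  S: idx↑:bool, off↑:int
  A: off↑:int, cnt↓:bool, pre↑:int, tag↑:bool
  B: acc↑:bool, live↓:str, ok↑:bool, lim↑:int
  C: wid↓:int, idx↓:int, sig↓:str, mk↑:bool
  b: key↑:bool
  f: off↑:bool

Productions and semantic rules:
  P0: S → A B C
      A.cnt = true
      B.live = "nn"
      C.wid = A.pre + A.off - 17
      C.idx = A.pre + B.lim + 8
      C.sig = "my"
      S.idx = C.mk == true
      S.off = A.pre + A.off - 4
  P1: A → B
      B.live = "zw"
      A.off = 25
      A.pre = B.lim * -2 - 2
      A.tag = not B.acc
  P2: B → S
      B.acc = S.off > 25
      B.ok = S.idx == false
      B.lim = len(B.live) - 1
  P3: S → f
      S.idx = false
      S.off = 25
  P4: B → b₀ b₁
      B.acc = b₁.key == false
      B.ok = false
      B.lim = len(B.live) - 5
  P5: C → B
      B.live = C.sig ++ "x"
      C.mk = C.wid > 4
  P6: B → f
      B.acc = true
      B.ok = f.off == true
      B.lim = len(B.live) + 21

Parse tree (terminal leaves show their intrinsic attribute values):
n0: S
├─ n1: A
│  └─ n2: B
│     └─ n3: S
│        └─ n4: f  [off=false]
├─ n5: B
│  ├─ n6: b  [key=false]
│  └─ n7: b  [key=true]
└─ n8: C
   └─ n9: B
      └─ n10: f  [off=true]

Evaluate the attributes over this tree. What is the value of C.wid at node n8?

1. n1.cnt = true  [true]
2. n2.live = "zw"  ["zw"]
3. n4.off = false  [terminal]
4. n3.idx = false  [false]
5. n3.off = 25  [25]
6. n2.acc = false  [S.off > 25]
7. n2.ok = true  [S.idx == false]
8. n2.lim = 1  [len(B.live) - 1]
9. n1.off = 25  [25]
10. n1.pre = -4  [B.lim * -2 - 2]
11. n1.tag = true  [not B.acc]
12. n5.live = "nn"  ["nn"]
13. n6.key = false  [terminal]
14. n7.key = true  [terminal]
15. n5.acc = false  [b₁.key == false]
16. n5.ok = false  [false]
17. n5.lim = -3  [len(B.live) - 5]
18. n8.wid = 4  [A.pre + A.off - 17]
19. n8.idx = 1  [A.pre + B.lim + 8]
20. n8.sig = "my"  ["my"]
21. n9.live = "myx"  [C.sig ++ "x"]
22. n10.off = true  [terminal]
23. n9.acc = true  [true]
24. n9.ok = true  [f.off == true]
25. n9.lim = 24  [len(B.live) + 21]
26. n8.mk = false  [C.wid > 4]
27. n0.idx = false  [C.mk == true]
28. n0.off = 17  [A.pre + A.off - 4]

4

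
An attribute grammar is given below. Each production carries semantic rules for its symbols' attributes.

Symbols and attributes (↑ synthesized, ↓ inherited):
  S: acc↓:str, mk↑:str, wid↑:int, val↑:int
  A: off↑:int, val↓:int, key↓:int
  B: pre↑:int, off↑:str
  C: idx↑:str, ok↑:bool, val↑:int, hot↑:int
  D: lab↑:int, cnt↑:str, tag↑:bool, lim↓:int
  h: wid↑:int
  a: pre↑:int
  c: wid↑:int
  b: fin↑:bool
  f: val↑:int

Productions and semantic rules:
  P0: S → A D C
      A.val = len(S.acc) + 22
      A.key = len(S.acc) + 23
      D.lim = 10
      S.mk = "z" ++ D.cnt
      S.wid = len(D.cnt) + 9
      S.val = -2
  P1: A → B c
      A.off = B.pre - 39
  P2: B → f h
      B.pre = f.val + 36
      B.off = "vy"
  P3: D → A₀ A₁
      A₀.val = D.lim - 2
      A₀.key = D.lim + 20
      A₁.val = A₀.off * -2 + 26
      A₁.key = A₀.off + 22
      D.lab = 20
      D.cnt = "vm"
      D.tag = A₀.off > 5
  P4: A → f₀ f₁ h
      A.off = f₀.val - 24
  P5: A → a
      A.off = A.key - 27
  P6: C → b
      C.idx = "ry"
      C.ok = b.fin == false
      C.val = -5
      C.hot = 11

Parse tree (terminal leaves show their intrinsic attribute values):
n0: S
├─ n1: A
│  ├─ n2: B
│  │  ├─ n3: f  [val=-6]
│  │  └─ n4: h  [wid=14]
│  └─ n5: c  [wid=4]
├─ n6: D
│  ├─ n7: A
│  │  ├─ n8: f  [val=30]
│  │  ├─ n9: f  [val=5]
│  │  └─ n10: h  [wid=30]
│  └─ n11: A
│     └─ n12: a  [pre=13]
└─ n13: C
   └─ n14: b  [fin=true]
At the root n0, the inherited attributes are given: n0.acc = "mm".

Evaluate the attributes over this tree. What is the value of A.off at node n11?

1

1. n0.acc = "mm"  [given at root]
2. n1.val = 24  [len(S.acc) + 22]
3. n1.key = 25  [len(S.acc) + 23]
4. n3.val = -6  [terminal]
5. n4.wid = 14  [terminal]
6. n2.pre = 30  [f.val + 36]
7. n2.off = "vy"  ["vy"]
8. n5.wid = 4  [terminal]
9. n1.off = -9  [B.pre - 39]
10. n6.lim = 10  [10]
11. n7.val = 8  [D.lim - 2]
12. n7.key = 30  [D.lim + 20]
13. n8.val = 30  [terminal]
14. n9.val = 5  [terminal]
15. n10.wid = 30  [terminal]
16. n7.off = 6  [f₀.val - 24]
17. n11.val = 14  [A₀.off * -2 + 26]
18. n11.key = 28  [A₀.off + 22]
19. n12.pre = 13  [terminal]
20. n11.off = 1  [A.key - 27]
21. n6.lab = 20  [20]
22. n6.cnt = "vm"  ["vm"]
23. n6.tag = true  [A₀.off > 5]
24. n14.fin = true  [terminal]
25. n13.idx = "ry"  ["ry"]
26. n13.ok = false  [b.fin == false]
27. n13.val = -5  [-5]
28. n13.hot = 11  [11]
29. n0.mk = "zvm"  ["z" ++ D.cnt]
30. n0.wid = 11  [len(D.cnt) + 9]
31. n0.val = -2  [-2]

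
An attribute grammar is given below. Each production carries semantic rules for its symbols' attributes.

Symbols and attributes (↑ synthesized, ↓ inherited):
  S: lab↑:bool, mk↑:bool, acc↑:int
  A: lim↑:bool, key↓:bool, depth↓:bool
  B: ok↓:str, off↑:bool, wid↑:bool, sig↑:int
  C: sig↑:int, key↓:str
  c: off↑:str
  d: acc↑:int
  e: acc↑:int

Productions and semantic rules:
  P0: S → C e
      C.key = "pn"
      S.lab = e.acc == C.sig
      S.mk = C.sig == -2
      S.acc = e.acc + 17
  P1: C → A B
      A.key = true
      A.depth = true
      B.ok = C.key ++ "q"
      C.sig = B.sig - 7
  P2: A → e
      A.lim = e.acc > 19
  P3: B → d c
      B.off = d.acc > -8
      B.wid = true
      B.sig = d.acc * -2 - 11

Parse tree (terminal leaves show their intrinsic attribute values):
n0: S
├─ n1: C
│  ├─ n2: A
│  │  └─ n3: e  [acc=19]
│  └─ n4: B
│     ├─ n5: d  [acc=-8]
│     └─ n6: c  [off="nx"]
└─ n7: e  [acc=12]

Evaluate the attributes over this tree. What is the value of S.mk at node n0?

true

1. n1.key = "pn"  ["pn"]
2. n2.key = true  [true]
3. n2.depth = true  [true]
4. n3.acc = 19  [terminal]
5. n2.lim = false  [e.acc > 19]
6. n4.ok = "pnq"  [C.key ++ "q"]
7. n5.acc = -8  [terminal]
8. n6.off = "nx"  [terminal]
9. n4.off = false  [d.acc > -8]
10. n4.wid = true  [true]
11. n4.sig = 5  [d.acc * -2 - 11]
12. n1.sig = -2  [B.sig - 7]
13. n7.acc = 12  [terminal]
14. n0.lab = false  [e.acc == C.sig]
15. n0.mk = true  [C.sig == -2]
16. n0.acc = 29  [e.acc + 17]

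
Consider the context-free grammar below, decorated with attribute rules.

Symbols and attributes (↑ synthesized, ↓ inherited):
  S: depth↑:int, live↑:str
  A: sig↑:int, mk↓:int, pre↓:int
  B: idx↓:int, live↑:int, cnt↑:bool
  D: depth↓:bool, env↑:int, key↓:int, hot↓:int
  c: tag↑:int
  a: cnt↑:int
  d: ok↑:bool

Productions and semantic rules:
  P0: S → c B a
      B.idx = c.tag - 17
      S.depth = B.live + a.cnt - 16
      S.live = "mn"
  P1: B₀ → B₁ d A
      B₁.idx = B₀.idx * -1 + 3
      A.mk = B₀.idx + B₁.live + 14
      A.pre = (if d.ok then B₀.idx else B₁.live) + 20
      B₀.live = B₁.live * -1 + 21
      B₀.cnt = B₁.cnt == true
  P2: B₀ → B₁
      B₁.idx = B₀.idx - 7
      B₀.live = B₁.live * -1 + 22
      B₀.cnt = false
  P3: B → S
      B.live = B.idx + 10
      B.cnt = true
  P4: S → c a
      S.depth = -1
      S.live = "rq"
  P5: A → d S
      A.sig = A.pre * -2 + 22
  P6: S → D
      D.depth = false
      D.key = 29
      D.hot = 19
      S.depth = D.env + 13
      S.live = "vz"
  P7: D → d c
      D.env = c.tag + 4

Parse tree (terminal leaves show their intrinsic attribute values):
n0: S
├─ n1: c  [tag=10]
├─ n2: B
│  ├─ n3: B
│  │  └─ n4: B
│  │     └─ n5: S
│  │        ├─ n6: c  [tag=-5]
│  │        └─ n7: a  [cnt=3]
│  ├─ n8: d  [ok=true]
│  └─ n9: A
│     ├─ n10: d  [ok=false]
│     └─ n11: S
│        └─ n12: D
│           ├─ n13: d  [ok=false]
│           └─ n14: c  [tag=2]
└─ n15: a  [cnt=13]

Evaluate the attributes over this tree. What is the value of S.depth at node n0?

1. n1.tag = 10  [terminal]
2. n2.idx = -7  [c.tag - 17]
3. n3.idx = 10  [B₀.idx * -1 + 3]
4. n4.idx = 3  [B₀.idx - 7]
5. n6.tag = -5  [terminal]
6. n7.cnt = 3  [terminal]
7. n5.depth = -1  [-1]
8. n5.live = "rq"  ["rq"]
9. n4.live = 13  [B.idx + 10]
10. n4.cnt = true  [true]
11. n3.live = 9  [B₁.live * -1 + 22]
12. n3.cnt = false  [false]
13. n8.ok = true  [terminal]
14. n9.mk = 16  [B₀.idx + B₁.live + 14]
15. n9.pre = 13  [(if d.ok then B₀.idx else B₁.live) + 20]
16. n10.ok = false  [terminal]
17. n12.depth = false  [false]
18. n12.key = 29  [29]
19. n12.hot = 19  [19]
20. n13.ok = false  [terminal]
21. n14.tag = 2  [terminal]
22. n12.env = 6  [c.tag + 4]
23. n11.depth = 19  [D.env + 13]
24. n11.live = "vz"  ["vz"]
25. n9.sig = -4  [A.pre * -2 + 22]
26. n2.live = 12  [B₁.live * -1 + 21]
27. n2.cnt = false  [B₁.cnt == true]
28. n15.cnt = 13  [terminal]
29. n0.depth = 9  [B.live + a.cnt - 16]
30. n0.live = "mn"  ["mn"]

9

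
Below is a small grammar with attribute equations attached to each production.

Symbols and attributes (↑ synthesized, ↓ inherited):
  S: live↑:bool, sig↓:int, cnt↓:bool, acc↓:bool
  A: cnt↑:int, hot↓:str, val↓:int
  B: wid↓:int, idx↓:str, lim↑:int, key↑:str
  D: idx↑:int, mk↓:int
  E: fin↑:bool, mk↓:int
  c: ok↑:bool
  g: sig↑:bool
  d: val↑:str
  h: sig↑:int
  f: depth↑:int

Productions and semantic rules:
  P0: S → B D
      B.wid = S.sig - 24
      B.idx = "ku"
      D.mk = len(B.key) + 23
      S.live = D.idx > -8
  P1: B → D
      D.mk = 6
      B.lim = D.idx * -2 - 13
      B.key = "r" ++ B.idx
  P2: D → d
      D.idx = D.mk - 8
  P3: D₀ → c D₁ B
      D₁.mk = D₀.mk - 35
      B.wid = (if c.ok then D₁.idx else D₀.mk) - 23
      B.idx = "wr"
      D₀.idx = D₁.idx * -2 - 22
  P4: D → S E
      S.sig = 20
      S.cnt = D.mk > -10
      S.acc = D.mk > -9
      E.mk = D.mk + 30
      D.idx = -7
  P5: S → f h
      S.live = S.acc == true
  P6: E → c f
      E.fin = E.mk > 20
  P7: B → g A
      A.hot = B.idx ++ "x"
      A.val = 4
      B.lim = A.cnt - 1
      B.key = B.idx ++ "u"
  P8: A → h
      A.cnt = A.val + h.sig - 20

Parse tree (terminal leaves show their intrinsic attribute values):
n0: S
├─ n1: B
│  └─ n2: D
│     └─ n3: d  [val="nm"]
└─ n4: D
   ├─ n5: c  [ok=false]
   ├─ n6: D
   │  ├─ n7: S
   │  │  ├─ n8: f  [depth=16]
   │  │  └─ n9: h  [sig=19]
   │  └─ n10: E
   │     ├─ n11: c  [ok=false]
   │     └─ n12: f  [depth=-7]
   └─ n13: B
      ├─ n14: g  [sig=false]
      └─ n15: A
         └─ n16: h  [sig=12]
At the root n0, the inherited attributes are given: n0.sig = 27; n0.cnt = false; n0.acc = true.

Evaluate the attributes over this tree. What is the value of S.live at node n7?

1. n0.sig = 27  [given at root]
2. n0.cnt = false  [given at root]
3. n0.acc = true  [given at root]
4. n1.wid = 3  [S.sig - 24]
5. n1.idx = "ku"  ["ku"]
6. n2.mk = 6  [6]
7. n3.val = "nm"  [terminal]
8. n2.idx = -2  [D.mk - 8]
9. n1.lim = -9  [D.idx * -2 - 13]
10. n1.key = "rku"  ["r" ++ B.idx]
11. n4.mk = 26  [len(B.key) + 23]
12. n5.ok = false  [terminal]
13. n6.mk = -9  [D₀.mk - 35]
14. n7.sig = 20  [20]
15. n7.cnt = true  [D.mk > -10]
16. n7.acc = false  [D.mk > -9]
17. n8.depth = 16  [terminal]
18. n9.sig = 19  [terminal]
19. n7.live = false  [S.acc == true]
20. n10.mk = 21  [D.mk + 30]
21. n11.ok = false  [terminal]
22. n12.depth = -7  [terminal]
23. n10.fin = true  [E.mk > 20]
24. n6.idx = -7  [-7]
25. n13.wid = 3  [(if c.ok then D₁.idx else D₀.mk) - 23]
26. n13.idx = "wr"  ["wr"]
27. n14.sig = false  [terminal]
28. n15.hot = "wrx"  [B.idx ++ "x"]
29. n15.val = 4  [4]
30. n16.sig = 12  [terminal]
31. n15.cnt = -4  [A.val + h.sig - 20]
32. n13.lim = -5  [A.cnt - 1]
33. n13.key = "wru"  [B.idx ++ "u"]
34. n4.idx = -8  [D₁.idx * -2 - 22]
35. n0.live = false  [D.idx > -8]

false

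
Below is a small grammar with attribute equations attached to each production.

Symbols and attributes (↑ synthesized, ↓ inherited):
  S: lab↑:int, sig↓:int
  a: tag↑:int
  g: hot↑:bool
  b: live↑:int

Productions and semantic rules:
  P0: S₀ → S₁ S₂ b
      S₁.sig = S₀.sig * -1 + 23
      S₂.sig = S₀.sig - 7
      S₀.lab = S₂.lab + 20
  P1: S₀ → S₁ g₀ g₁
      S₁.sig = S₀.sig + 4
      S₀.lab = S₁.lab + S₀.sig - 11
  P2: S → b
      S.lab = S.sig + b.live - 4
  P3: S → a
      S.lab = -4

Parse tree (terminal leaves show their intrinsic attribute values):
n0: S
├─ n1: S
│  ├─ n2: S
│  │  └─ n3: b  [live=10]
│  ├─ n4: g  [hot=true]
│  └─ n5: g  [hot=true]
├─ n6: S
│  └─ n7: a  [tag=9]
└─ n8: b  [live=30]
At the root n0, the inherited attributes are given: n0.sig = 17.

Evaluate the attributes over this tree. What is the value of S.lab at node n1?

11

1. n0.sig = 17  [given at root]
2. n1.sig = 6  [S₀.sig * -1 + 23]
3. n2.sig = 10  [S₀.sig + 4]
4. n3.live = 10  [terminal]
5. n2.lab = 16  [S.sig + b.live - 4]
6. n4.hot = true  [terminal]
7. n5.hot = true  [terminal]
8. n1.lab = 11  [S₁.lab + S₀.sig - 11]
9. n6.sig = 10  [S₀.sig - 7]
10. n7.tag = 9  [terminal]
11. n6.lab = -4  [-4]
12. n8.live = 30  [terminal]
13. n0.lab = 16  [S₂.lab + 20]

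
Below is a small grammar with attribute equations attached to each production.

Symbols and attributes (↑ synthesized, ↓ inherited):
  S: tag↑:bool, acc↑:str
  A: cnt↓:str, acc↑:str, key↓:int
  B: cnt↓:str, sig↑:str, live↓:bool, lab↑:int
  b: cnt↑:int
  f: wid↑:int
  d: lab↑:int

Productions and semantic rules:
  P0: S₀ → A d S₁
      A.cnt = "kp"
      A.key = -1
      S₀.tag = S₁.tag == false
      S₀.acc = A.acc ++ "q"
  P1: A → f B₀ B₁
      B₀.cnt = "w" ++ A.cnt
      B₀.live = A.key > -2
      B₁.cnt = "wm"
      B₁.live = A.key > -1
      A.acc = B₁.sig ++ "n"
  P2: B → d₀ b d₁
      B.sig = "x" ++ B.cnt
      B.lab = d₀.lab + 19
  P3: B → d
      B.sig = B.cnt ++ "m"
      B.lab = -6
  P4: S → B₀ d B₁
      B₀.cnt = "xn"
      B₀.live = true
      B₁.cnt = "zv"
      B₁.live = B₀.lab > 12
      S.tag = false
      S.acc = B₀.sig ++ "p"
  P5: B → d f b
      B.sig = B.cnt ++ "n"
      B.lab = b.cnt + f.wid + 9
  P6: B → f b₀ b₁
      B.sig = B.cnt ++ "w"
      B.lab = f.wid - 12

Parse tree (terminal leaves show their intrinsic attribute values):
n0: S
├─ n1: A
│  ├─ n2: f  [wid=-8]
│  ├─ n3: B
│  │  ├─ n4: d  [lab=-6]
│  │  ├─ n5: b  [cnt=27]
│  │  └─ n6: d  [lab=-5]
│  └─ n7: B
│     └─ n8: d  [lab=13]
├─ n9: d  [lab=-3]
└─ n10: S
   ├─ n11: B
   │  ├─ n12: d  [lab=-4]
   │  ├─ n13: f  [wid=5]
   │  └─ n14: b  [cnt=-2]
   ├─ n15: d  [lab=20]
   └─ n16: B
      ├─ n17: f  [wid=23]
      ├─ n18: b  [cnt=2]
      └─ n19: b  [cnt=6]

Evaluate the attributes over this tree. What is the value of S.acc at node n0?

"wmmnq"

1. n1.cnt = "kp"  ["kp"]
2. n1.key = -1  [-1]
3. n2.wid = -8  [terminal]
4. n3.cnt = "wkp"  ["w" ++ A.cnt]
5. n3.live = true  [A.key > -2]
6. n4.lab = -6  [terminal]
7. n5.cnt = 27  [terminal]
8. n6.lab = -5  [terminal]
9. n3.sig = "xwkp"  ["x" ++ B.cnt]
10. n3.lab = 13  [d₀.lab + 19]
11. n7.cnt = "wm"  ["wm"]
12. n7.live = false  [A.key > -1]
13. n8.lab = 13  [terminal]
14. n7.sig = "wmm"  [B.cnt ++ "m"]
15. n7.lab = -6  [-6]
16. n1.acc = "wmmn"  [B₁.sig ++ "n"]
17. n9.lab = -3  [terminal]
18. n11.cnt = "xn"  ["xn"]
19. n11.live = true  [true]
20. n12.lab = -4  [terminal]
21. n13.wid = 5  [terminal]
22. n14.cnt = -2  [terminal]
23. n11.sig = "xnn"  [B.cnt ++ "n"]
24. n11.lab = 12  [b.cnt + f.wid + 9]
25. n15.lab = 20  [terminal]
26. n16.cnt = "zv"  ["zv"]
27. n16.live = false  [B₀.lab > 12]
28. n17.wid = 23  [terminal]
29. n18.cnt = 2  [terminal]
30. n19.cnt = 6  [terminal]
31. n16.sig = "zvw"  [B.cnt ++ "w"]
32. n16.lab = 11  [f.wid - 12]
33. n10.tag = false  [false]
34. n10.acc = "xnnp"  [B₀.sig ++ "p"]
35. n0.tag = true  [S₁.tag == false]
36. n0.acc = "wmmnq"  [A.acc ++ "q"]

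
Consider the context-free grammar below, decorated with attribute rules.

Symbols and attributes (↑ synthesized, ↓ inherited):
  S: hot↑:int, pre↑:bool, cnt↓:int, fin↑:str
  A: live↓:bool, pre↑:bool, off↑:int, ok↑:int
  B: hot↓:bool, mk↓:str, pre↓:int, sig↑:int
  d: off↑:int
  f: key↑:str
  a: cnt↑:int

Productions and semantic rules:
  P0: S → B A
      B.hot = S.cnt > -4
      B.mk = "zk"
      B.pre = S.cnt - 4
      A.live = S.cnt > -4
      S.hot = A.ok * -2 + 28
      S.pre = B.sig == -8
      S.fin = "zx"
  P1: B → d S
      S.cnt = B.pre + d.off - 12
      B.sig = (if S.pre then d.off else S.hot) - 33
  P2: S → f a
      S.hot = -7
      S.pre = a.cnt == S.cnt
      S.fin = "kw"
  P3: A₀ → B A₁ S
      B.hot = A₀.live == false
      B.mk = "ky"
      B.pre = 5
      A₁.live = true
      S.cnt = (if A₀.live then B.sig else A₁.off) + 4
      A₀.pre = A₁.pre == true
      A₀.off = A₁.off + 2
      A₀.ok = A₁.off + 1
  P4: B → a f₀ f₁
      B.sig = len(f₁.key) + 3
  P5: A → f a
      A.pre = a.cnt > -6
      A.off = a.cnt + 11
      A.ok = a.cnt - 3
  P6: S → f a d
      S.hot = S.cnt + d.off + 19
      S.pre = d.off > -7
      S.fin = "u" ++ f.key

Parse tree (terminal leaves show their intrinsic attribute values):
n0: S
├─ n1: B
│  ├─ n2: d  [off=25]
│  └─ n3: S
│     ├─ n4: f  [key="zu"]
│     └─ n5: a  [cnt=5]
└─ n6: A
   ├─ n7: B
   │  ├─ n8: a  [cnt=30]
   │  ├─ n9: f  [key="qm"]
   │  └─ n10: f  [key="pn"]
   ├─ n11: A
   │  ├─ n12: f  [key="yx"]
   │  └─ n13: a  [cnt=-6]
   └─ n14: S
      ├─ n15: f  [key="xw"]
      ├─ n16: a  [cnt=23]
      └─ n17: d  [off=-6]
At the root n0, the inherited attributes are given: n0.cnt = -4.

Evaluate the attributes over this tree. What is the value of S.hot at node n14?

22

1. n0.cnt = -4  [given at root]
2. n1.hot = false  [S.cnt > -4]
3. n1.mk = "zk"  ["zk"]
4. n1.pre = -8  [S.cnt - 4]
5. n2.off = 25  [terminal]
6. n3.cnt = 5  [B.pre + d.off - 12]
7. n4.key = "zu"  [terminal]
8. n5.cnt = 5  [terminal]
9. n3.hot = -7  [-7]
10. n3.pre = true  [a.cnt == S.cnt]
11. n3.fin = "kw"  ["kw"]
12. n1.sig = -8  [(if S.pre then d.off else S.hot) - 33]
13. n6.live = false  [S.cnt > -4]
14. n7.hot = true  [A₀.live == false]
15. n7.mk = "ky"  ["ky"]
16. n7.pre = 5  [5]
17. n8.cnt = 30  [terminal]
18. n9.key = "qm"  [terminal]
19. n10.key = "pn"  [terminal]
20. n7.sig = 5  [len(f₁.key) + 3]
21. n11.live = true  [true]
22. n12.key = "yx"  [terminal]
23. n13.cnt = -6  [terminal]
24. n11.pre = false  [a.cnt > -6]
25. n11.off = 5  [a.cnt + 11]
26. n11.ok = -9  [a.cnt - 3]
27. n14.cnt = 9  [(if A₀.live then B.sig else A₁.off) + 4]
28. n15.key = "xw"  [terminal]
29. n16.cnt = 23  [terminal]
30. n17.off = -6  [terminal]
31. n14.hot = 22  [S.cnt + d.off + 19]
32. n14.pre = true  [d.off > -7]
33. n14.fin = "uxw"  ["u" ++ f.key]
34. n6.pre = false  [A₁.pre == true]
35. n6.off = 7  [A₁.off + 2]
36. n6.ok = 6  [A₁.off + 1]
37. n0.hot = 16  [A.ok * -2 + 28]
38. n0.pre = true  [B.sig == -8]
39. n0.fin = "zx"  ["zx"]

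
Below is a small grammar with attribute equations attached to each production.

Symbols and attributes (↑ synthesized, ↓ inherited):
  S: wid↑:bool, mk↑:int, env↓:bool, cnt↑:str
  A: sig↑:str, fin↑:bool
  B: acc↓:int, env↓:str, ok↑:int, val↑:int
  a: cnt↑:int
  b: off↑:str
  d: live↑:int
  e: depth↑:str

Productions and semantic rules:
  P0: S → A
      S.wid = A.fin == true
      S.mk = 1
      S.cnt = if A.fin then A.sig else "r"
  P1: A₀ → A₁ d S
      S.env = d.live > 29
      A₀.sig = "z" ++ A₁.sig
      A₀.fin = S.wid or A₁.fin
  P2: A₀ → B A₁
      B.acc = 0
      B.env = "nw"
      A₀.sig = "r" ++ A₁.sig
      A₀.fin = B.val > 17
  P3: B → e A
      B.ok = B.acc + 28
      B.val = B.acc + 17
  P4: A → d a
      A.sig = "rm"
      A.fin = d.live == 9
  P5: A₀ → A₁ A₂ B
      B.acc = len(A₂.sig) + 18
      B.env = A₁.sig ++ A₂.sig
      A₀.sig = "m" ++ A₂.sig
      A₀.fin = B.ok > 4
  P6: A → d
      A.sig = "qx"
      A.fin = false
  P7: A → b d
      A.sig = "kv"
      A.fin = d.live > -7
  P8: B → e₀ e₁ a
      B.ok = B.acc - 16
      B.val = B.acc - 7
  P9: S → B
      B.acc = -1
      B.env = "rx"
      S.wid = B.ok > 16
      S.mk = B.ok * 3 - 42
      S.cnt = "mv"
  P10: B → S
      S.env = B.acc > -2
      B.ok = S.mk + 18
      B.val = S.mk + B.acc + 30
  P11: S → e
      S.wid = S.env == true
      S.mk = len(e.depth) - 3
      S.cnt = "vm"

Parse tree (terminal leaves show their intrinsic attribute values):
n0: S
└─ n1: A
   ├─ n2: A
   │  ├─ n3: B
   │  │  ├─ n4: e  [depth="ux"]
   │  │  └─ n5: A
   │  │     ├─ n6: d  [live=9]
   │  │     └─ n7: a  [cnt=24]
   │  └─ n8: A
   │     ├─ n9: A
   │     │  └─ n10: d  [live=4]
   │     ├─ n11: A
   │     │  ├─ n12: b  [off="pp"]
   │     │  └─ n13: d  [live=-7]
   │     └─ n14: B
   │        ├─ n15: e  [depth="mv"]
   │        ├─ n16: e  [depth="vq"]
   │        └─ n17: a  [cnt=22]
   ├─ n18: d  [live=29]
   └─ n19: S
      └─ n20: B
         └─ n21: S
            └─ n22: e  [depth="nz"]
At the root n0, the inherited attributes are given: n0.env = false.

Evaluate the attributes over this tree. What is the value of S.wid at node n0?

true

1. n0.env = false  [given at root]
2. n3.acc = 0  [0]
3. n3.env = "nw"  ["nw"]
4. n4.depth = "ux"  [terminal]
5. n6.live = 9  [terminal]
6. n7.cnt = 24  [terminal]
7. n5.sig = "rm"  ["rm"]
8. n5.fin = true  [d.live == 9]
9. n3.ok = 28  [B.acc + 28]
10. n3.val = 17  [B.acc + 17]
11. n10.live = 4  [terminal]
12. n9.sig = "qx"  ["qx"]
13. n9.fin = false  [false]
14. n12.off = "pp"  [terminal]
15. n13.live = -7  [terminal]
16. n11.sig = "kv"  ["kv"]
17. n11.fin = false  [d.live > -7]
18. n14.acc = 20  [len(A₂.sig) + 18]
19. n14.env = "qxkv"  [A₁.sig ++ A₂.sig]
20. n15.depth = "mv"  [terminal]
21. n16.depth = "vq"  [terminal]
22. n17.cnt = 22  [terminal]
23. n14.ok = 4  [B.acc - 16]
24. n14.val = 13  [B.acc - 7]
25. n8.sig = "mkv"  ["m" ++ A₂.sig]
26. n8.fin = false  [B.ok > 4]
27. n2.sig = "rmkv"  ["r" ++ A₁.sig]
28. n2.fin = false  [B.val > 17]
29. n18.live = 29  [terminal]
30. n19.env = false  [d.live > 29]
31. n20.acc = -1  [-1]
32. n20.env = "rx"  ["rx"]
33. n21.env = true  [B.acc > -2]
34. n22.depth = "nz"  [terminal]
35. n21.wid = true  [S.env == true]
36. n21.mk = -1  [len(e.depth) - 3]
37. n21.cnt = "vm"  ["vm"]
38. n20.ok = 17  [S.mk + 18]
39. n20.val = 28  [S.mk + B.acc + 30]
40. n19.wid = true  [B.ok > 16]
41. n19.mk = 9  [B.ok * 3 - 42]
42. n19.cnt = "mv"  ["mv"]
43. n1.sig = "zrmkv"  ["z" ++ A₁.sig]
44. n1.fin = true  [S.wid or A₁.fin]
45. n0.wid = true  [A.fin == true]
46. n0.mk = 1  [1]
47. n0.cnt = "zrmkv"  [if A.fin then A.sig else "r"]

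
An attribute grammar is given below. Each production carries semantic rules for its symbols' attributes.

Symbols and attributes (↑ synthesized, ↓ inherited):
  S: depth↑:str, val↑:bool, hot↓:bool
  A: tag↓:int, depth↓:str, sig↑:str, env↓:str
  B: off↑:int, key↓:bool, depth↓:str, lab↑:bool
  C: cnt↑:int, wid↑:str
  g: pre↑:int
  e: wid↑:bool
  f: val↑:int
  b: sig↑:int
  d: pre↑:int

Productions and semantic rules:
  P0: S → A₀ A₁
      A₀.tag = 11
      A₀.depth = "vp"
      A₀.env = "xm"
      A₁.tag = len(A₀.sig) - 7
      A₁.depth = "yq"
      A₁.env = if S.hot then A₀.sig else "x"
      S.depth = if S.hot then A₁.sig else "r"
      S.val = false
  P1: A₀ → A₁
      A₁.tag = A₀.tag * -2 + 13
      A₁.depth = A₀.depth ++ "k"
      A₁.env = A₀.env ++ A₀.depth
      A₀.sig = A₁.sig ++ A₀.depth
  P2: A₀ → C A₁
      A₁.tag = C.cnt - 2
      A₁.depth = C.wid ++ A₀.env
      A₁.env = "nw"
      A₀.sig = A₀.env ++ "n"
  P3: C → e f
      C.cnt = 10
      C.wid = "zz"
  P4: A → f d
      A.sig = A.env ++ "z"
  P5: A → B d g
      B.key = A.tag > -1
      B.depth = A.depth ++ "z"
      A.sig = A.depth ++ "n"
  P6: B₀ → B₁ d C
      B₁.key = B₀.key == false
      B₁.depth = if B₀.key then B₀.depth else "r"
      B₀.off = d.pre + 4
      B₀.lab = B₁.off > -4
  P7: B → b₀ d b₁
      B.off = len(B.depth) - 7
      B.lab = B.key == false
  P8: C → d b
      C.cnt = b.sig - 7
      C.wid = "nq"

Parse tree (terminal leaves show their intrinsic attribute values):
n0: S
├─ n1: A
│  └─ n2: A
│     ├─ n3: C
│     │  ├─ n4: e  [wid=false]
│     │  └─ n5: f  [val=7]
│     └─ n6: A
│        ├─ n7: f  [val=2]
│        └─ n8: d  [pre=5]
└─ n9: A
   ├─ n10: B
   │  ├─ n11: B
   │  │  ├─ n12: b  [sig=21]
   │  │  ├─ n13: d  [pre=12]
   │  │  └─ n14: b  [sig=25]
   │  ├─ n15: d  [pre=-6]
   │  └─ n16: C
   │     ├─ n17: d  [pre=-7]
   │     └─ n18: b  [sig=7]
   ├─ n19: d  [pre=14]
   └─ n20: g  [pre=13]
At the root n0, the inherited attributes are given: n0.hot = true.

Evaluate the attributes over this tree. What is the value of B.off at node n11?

-4

1. n0.hot = true  [given at root]
2. n1.tag = 11  [11]
3. n1.depth = "vp"  ["vp"]
4. n1.env = "xm"  ["xm"]
5. n2.tag = -9  [A₀.tag * -2 + 13]
6. n2.depth = "vpk"  [A₀.depth ++ "k"]
7. n2.env = "xmvp"  [A₀.env ++ A₀.depth]
8. n4.wid = false  [terminal]
9. n5.val = 7  [terminal]
10. n3.cnt = 10  [10]
11. n3.wid = "zz"  ["zz"]
12. n6.tag = 8  [C.cnt - 2]
13. n6.depth = "zzxmvp"  [C.wid ++ A₀.env]
14. n6.env = "nw"  ["nw"]
15. n7.val = 2  [terminal]
16. n8.pre = 5  [terminal]
17. n6.sig = "nwz"  [A.env ++ "z"]
18. n2.sig = "xmvpn"  [A₀.env ++ "n"]
19. n1.sig = "xmvpnvp"  [A₁.sig ++ A₀.depth]
20. n9.tag = 0  [len(A₀.sig) - 7]
21. n9.depth = "yq"  ["yq"]
22. n9.env = "xmvpnvp"  [if S.hot then A₀.sig else "x"]
23. n10.key = true  [A.tag > -1]
24. n10.depth = "yqz"  [A.depth ++ "z"]
25. n11.key = false  [B₀.key == false]
26. n11.depth = "yqz"  [if B₀.key then B₀.depth else "r"]
27. n12.sig = 21  [terminal]
28. n13.pre = 12  [terminal]
29. n14.sig = 25  [terminal]
30. n11.off = -4  [len(B.depth) - 7]
31. n11.lab = true  [B.key == false]
32. n15.pre = -6  [terminal]
33. n17.pre = -7  [terminal]
34. n18.sig = 7  [terminal]
35. n16.cnt = 0  [b.sig - 7]
36. n16.wid = "nq"  ["nq"]
37. n10.off = -2  [d.pre + 4]
38. n10.lab = false  [B₁.off > -4]
39. n19.pre = 14  [terminal]
40. n20.pre = 13  [terminal]
41. n9.sig = "yqn"  [A.depth ++ "n"]
42. n0.depth = "yqn"  [if S.hot then A₁.sig else "r"]
43. n0.val = false  [false]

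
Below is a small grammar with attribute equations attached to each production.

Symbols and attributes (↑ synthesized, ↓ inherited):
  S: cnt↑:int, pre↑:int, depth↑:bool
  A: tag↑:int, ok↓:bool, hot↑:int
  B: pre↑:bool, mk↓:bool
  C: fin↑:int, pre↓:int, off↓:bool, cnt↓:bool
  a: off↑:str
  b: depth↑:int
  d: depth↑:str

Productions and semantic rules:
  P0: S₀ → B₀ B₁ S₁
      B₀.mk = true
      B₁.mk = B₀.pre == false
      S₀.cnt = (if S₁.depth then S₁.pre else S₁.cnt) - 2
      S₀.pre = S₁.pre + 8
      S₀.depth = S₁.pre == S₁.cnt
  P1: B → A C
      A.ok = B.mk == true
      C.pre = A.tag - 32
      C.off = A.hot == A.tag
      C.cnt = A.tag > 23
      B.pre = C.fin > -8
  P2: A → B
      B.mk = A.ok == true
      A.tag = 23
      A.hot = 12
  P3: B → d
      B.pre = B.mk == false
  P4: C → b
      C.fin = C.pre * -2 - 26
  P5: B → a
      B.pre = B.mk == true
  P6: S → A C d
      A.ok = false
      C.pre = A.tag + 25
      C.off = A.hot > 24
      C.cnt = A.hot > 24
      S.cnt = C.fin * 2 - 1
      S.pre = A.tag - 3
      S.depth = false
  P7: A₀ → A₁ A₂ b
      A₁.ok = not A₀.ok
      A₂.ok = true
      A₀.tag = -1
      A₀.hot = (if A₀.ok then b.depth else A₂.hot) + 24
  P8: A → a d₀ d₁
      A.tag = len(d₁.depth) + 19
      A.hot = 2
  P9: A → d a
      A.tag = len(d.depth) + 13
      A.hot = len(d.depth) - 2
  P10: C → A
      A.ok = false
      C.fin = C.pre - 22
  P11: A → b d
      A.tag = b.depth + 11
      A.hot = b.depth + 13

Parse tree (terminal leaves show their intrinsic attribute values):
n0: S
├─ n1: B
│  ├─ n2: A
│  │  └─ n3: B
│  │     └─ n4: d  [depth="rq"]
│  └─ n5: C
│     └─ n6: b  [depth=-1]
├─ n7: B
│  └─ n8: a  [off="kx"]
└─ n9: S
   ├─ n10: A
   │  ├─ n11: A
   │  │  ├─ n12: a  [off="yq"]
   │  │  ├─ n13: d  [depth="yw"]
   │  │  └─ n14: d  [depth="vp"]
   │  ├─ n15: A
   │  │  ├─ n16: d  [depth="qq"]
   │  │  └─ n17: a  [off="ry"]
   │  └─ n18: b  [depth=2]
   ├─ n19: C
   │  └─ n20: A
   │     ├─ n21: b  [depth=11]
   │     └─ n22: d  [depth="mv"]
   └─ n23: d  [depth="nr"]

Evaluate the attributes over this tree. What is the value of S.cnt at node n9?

1. n1.mk = true  [true]
2. n2.ok = true  [B.mk == true]
3. n3.mk = true  [A.ok == true]
4. n4.depth = "rq"  [terminal]
5. n3.pre = false  [B.mk == false]
6. n2.tag = 23  [23]
7. n2.hot = 12  [12]
8. n5.pre = -9  [A.tag - 32]
9. n5.off = false  [A.hot == A.tag]
10. n5.cnt = false  [A.tag > 23]
11. n6.depth = -1  [terminal]
12. n5.fin = -8  [C.pre * -2 - 26]
13. n1.pre = false  [C.fin > -8]
14. n7.mk = true  [B₀.pre == false]
15. n8.off = "kx"  [terminal]
16. n7.pre = true  [B.mk == true]
17. n10.ok = false  [false]
18. n11.ok = true  [not A₀.ok]
19. n12.off = "yq"  [terminal]
20. n13.depth = "yw"  [terminal]
21. n14.depth = "vp"  [terminal]
22. n11.tag = 21  [len(d₁.depth) + 19]
23. n11.hot = 2  [2]
24. n15.ok = true  [true]
25. n16.depth = "qq"  [terminal]
26. n17.off = "ry"  [terminal]
27. n15.tag = 15  [len(d.depth) + 13]
28. n15.hot = 0  [len(d.depth) - 2]
29. n18.depth = 2  [terminal]
30. n10.tag = -1  [-1]
31. n10.hot = 24  [(if A₀.ok then b.depth else A₂.hot) + 24]
32. n19.pre = 24  [A.tag + 25]
33. n19.off = false  [A.hot > 24]
34. n19.cnt = false  [A.hot > 24]
35. n20.ok = false  [false]
36. n21.depth = 11  [terminal]
37. n22.depth = "mv"  [terminal]
38. n20.tag = 22  [b.depth + 11]
39. n20.hot = 24  [b.depth + 13]
40. n19.fin = 2  [C.pre - 22]
41. n23.depth = "nr"  [terminal]
42. n9.cnt = 3  [C.fin * 2 - 1]
43. n9.pre = -4  [A.tag - 3]
44. n9.depth = false  [false]
45. n0.cnt = 1  [(if S₁.depth then S₁.pre else S₁.cnt) - 2]
46. n0.pre = 4  [S₁.pre + 8]
47. n0.depth = false  [S₁.pre == S₁.cnt]

3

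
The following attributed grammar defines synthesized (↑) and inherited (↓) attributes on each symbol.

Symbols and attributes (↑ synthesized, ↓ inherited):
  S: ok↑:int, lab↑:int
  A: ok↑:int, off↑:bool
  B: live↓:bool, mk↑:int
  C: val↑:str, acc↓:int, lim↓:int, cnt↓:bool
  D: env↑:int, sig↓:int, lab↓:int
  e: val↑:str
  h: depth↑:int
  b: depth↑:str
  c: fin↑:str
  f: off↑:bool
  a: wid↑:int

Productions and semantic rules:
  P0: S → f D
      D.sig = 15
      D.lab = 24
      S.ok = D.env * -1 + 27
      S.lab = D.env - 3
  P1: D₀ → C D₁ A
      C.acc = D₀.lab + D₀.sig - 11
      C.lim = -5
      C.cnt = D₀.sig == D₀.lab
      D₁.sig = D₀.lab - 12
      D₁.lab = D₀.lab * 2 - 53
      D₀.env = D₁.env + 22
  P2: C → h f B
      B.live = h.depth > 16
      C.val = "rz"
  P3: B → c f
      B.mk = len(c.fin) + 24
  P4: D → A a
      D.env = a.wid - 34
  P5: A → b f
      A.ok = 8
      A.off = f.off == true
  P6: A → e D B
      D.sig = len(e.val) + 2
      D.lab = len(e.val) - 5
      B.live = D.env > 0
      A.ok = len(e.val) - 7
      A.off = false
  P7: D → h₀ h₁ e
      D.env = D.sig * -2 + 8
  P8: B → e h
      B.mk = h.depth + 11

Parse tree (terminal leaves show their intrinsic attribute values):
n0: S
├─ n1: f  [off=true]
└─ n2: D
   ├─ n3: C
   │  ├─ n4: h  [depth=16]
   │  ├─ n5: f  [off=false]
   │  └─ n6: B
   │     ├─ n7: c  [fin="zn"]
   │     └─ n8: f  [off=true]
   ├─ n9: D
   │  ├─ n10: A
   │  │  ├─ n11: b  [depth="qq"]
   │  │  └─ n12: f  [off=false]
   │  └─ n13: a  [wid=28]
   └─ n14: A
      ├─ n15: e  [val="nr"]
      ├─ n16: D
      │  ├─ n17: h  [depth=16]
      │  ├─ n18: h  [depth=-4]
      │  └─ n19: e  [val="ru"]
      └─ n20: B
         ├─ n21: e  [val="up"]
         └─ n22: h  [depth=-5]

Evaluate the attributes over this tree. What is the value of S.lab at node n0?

1. n1.off = true  [terminal]
2. n2.sig = 15  [15]
3. n2.lab = 24  [24]
4. n3.acc = 28  [D₀.lab + D₀.sig - 11]
5. n3.lim = -5  [-5]
6. n3.cnt = false  [D₀.sig == D₀.lab]
7. n4.depth = 16  [terminal]
8. n5.off = false  [terminal]
9. n6.live = false  [h.depth > 16]
10. n7.fin = "zn"  [terminal]
11. n8.off = true  [terminal]
12. n6.mk = 26  [len(c.fin) + 24]
13. n3.val = "rz"  ["rz"]
14. n9.sig = 12  [D₀.lab - 12]
15. n9.lab = -5  [D₀.lab * 2 - 53]
16. n11.depth = "qq"  [terminal]
17. n12.off = false  [terminal]
18. n10.ok = 8  [8]
19. n10.off = false  [f.off == true]
20. n13.wid = 28  [terminal]
21. n9.env = -6  [a.wid - 34]
22. n15.val = "nr"  [terminal]
23. n16.sig = 4  [len(e.val) + 2]
24. n16.lab = -3  [len(e.val) - 5]
25. n17.depth = 16  [terminal]
26. n18.depth = -4  [terminal]
27. n19.val = "ru"  [terminal]
28. n16.env = 0  [D.sig * -2 + 8]
29. n20.live = false  [D.env > 0]
30. n21.val = "up"  [terminal]
31. n22.depth = -5  [terminal]
32. n20.mk = 6  [h.depth + 11]
33. n14.ok = -5  [len(e.val) - 7]
34. n14.off = false  [false]
35. n2.env = 16  [D₁.env + 22]
36. n0.ok = 11  [D.env * -1 + 27]
37. n0.lab = 13  [D.env - 3]

13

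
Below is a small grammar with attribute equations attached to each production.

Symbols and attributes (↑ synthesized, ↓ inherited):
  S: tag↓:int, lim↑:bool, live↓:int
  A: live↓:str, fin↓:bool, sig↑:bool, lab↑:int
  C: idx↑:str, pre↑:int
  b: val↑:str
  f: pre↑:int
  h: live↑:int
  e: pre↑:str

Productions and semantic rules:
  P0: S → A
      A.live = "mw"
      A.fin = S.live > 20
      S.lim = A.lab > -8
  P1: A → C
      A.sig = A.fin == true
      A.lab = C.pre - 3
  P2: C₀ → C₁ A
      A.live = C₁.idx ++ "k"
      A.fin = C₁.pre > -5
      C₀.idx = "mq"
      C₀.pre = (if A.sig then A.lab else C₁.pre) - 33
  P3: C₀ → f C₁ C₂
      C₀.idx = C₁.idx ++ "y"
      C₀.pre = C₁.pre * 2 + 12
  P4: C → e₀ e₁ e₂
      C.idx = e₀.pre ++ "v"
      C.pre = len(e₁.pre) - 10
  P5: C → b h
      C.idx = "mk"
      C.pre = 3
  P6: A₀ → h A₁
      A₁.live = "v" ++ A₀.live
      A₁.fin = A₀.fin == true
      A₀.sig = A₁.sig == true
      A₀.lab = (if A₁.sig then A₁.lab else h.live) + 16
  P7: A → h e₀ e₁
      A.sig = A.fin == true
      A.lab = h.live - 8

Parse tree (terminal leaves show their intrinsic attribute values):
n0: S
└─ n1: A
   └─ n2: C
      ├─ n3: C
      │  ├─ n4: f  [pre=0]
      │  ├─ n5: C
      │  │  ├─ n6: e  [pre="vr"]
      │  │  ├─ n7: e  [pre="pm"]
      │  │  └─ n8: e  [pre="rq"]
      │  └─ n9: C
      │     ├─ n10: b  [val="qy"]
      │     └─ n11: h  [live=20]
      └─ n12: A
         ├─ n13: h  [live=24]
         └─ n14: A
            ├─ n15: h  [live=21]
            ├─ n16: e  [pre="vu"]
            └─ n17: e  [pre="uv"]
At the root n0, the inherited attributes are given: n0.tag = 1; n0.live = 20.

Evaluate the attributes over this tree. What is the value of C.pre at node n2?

-4

1. n0.tag = 1  [given at root]
2. n0.live = 20  [given at root]
3. n1.live = "mw"  ["mw"]
4. n1.fin = false  [S.live > 20]
5. n4.pre = 0  [terminal]
6. n6.pre = "vr"  [terminal]
7. n7.pre = "pm"  [terminal]
8. n8.pre = "rq"  [terminal]
9. n5.idx = "vrv"  [e₀.pre ++ "v"]
10. n5.pre = -8  [len(e₁.pre) - 10]
11. n10.val = "qy"  [terminal]
12. n11.live = 20  [terminal]
13. n9.idx = "mk"  ["mk"]
14. n9.pre = 3  [3]
15. n3.idx = "vrvy"  [C₁.idx ++ "y"]
16. n3.pre = -4  [C₁.pre * 2 + 12]
17. n12.live = "vrvyk"  [C₁.idx ++ "k"]
18. n12.fin = true  [C₁.pre > -5]
19. n13.live = 24  [terminal]
20. n14.live = "vvrvyk"  ["v" ++ A₀.live]
21. n14.fin = true  [A₀.fin == true]
22. n15.live = 21  [terminal]
23. n16.pre = "vu"  [terminal]
24. n17.pre = "uv"  [terminal]
25. n14.sig = true  [A.fin == true]
26. n14.lab = 13  [h.live - 8]
27. n12.sig = true  [A₁.sig == true]
28. n12.lab = 29  [(if A₁.sig then A₁.lab else h.live) + 16]
29. n2.idx = "mq"  ["mq"]
30. n2.pre = -4  [(if A.sig then A.lab else C₁.pre) - 33]
31. n1.sig = false  [A.fin == true]
32. n1.lab = -7  [C.pre - 3]
33. n0.lim = true  [A.lab > -8]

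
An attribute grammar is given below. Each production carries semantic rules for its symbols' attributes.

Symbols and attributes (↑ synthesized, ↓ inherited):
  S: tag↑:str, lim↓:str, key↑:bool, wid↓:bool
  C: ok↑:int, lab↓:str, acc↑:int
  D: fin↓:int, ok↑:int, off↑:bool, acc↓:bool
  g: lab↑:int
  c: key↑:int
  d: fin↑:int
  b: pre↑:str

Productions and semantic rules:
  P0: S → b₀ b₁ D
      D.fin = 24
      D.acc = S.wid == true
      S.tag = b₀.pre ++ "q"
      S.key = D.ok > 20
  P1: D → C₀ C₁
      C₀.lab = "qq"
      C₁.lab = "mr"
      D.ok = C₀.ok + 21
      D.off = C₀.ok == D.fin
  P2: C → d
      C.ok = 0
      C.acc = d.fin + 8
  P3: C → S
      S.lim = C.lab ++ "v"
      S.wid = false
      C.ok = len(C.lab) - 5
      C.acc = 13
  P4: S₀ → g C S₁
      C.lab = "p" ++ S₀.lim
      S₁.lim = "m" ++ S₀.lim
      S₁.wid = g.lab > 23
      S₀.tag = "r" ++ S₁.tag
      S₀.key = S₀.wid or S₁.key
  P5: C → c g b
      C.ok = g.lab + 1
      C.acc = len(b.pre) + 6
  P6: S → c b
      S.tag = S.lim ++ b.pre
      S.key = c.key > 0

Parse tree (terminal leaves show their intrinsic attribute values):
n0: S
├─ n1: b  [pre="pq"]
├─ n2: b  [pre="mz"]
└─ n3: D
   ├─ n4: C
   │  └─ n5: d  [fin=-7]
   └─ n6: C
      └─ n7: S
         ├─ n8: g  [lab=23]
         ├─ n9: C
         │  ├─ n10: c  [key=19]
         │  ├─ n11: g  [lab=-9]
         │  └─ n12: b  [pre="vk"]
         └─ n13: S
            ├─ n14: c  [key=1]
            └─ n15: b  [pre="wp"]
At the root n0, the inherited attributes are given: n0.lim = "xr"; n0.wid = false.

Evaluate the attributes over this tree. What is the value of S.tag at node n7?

1. n0.lim = "xr"  [given at root]
2. n0.wid = false  [given at root]
3. n1.pre = "pq"  [terminal]
4. n2.pre = "mz"  [terminal]
5. n3.fin = 24  [24]
6. n3.acc = false  [S.wid == true]
7. n4.lab = "qq"  ["qq"]
8. n5.fin = -7  [terminal]
9. n4.ok = 0  [0]
10. n4.acc = 1  [d.fin + 8]
11. n6.lab = "mr"  ["mr"]
12. n7.lim = "mrv"  [C.lab ++ "v"]
13. n7.wid = false  [false]
14. n8.lab = 23  [terminal]
15. n9.lab = "pmrv"  ["p" ++ S₀.lim]
16. n10.key = 19  [terminal]
17. n11.lab = -9  [terminal]
18. n12.pre = "vk"  [terminal]
19. n9.ok = -8  [g.lab + 1]
20. n9.acc = 8  [len(b.pre) + 6]
21. n13.lim = "mmrv"  ["m" ++ S₀.lim]
22. n13.wid = false  [g.lab > 23]
23. n14.key = 1  [terminal]
24. n15.pre = "wp"  [terminal]
25. n13.tag = "mmrvwp"  [S.lim ++ b.pre]
26. n13.key = true  [c.key > 0]
27. n7.tag = "rmmrvwp"  ["r" ++ S₁.tag]
28. n7.key = true  [S₀.wid or S₁.key]
29. n6.ok = -3  [len(C.lab) - 5]
30. n6.acc = 13  [13]
31. n3.ok = 21  [C₀.ok + 21]
32. n3.off = false  [C₀.ok == D.fin]
33. n0.tag = "pqq"  [b₀.pre ++ "q"]
34. n0.key = true  [D.ok > 20]

"rmmrvwp"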